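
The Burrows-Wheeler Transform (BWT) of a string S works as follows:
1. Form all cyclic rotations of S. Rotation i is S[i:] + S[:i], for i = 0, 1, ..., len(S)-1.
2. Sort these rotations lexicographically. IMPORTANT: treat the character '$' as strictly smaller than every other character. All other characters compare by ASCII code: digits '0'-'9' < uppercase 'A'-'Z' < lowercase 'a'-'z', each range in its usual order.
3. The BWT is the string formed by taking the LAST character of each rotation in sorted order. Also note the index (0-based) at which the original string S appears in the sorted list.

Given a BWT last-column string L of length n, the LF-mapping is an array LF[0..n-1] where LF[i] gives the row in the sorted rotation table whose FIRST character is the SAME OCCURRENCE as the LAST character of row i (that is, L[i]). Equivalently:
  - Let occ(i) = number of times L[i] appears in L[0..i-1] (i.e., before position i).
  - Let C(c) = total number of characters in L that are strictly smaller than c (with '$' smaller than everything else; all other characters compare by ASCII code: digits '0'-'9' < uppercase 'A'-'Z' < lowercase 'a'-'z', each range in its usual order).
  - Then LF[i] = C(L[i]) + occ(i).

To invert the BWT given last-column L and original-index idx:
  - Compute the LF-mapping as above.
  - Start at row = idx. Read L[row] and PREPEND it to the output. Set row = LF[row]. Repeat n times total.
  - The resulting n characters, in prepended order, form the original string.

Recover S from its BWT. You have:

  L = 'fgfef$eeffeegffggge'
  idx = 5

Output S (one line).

Answer: effeffeeggggffgeef$

Derivation:
LF mapping: 7 14 8 1 9 0 2 3 10 11 4 5 15 12 13 16 17 18 6
Walk LF starting at row 5, prepending L[row]:
  step 1: row=5, L[5]='$', prepend. Next row=LF[5]=0
  step 2: row=0, L[0]='f', prepend. Next row=LF[0]=7
  step 3: row=7, L[7]='e', prepend. Next row=LF[7]=3
  step 4: row=3, L[3]='e', prepend. Next row=LF[3]=1
  step 5: row=1, L[1]='g', prepend. Next row=LF[1]=14
  step 6: row=14, L[14]='f', prepend. Next row=LF[14]=13
  step 7: row=13, L[13]='f', prepend. Next row=LF[13]=12
  step 8: row=12, L[12]='g', prepend. Next row=LF[12]=15
  step 9: row=15, L[15]='g', prepend. Next row=LF[15]=16
  step 10: row=16, L[16]='g', prepend. Next row=LF[16]=17
  step 11: row=17, L[17]='g', prepend. Next row=LF[17]=18
  step 12: row=18, L[18]='e', prepend. Next row=LF[18]=6
  step 13: row=6, L[6]='e', prepend. Next row=LF[6]=2
  step 14: row=2, L[2]='f', prepend. Next row=LF[2]=8
  step 15: row=8, L[8]='f', prepend. Next row=LF[8]=10
  step 16: row=10, L[10]='e', prepend. Next row=LF[10]=4
  step 17: row=4, L[4]='f', prepend. Next row=LF[4]=9
  step 18: row=9, L[9]='f', prepend. Next row=LF[9]=11
  step 19: row=11, L[11]='e', prepend. Next row=LF[11]=5
Reversed output: effeffeeggggffgeef$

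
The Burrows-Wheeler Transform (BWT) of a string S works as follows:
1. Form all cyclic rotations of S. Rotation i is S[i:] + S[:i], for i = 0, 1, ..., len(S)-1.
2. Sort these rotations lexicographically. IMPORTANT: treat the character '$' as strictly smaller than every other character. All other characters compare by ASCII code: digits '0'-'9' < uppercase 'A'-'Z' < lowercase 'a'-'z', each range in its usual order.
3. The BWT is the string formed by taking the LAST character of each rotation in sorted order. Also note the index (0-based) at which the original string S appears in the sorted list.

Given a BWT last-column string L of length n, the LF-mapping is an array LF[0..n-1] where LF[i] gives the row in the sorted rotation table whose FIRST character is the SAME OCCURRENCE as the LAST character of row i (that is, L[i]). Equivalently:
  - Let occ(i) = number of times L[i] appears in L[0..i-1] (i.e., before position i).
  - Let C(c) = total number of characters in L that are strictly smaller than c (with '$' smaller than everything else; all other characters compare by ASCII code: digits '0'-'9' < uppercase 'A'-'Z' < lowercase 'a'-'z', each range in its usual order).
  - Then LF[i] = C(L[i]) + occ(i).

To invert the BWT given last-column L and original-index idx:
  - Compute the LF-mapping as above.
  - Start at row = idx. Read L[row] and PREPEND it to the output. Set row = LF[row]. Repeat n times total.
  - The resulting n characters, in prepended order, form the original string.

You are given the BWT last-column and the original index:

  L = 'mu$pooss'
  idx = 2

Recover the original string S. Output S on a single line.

LF mapping: 1 7 0 4 2 3 5 6
Walk LF starting at row 2, prepending L[row]:
  step 1: row=2, L[2]='$', prepend. Next row=LF[2]=0
  step 2: row=0, L[0]='m', prepend. Next row=LF[0]=1
  step 3: row=1, L[1]='u', prepend. Next row=LF[1]=7
  step 4: row=7, L[7]='s', prepend. Next row=LF[7]=6
  step 5: row=6, L[6]='s', prepend. Next row=LF[6]=5
  step 6: row=5, L[5]='o', prepend. Next row=LF[5]=3
  step 7: row=3, L[3]='p', prepend. Next row=LF[3]=4
  step 8: row=4, L[4]='o', prepend. Next row=LF[4]=2
Reversed output: opossum$

Answer: opossum$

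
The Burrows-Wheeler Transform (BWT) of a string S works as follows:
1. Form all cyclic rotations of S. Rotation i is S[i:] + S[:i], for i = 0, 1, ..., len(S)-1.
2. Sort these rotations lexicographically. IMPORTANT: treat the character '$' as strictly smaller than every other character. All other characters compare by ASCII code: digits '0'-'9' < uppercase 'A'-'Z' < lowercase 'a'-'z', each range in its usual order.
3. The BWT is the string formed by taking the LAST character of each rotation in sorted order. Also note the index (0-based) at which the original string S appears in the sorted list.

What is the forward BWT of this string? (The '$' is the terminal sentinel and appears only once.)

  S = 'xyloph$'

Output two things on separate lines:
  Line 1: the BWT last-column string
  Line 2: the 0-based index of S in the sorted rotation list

All 7 rotations (rotation i = S[i:]+S[:i]):
  rot[0] = xyloph$
  rot[1] = yloph$x
  rot[2] = loph$xy
  rot[3] = oph$xyl
  rot[4] = ph$xylo
  rot[5] = h$xylop
  rot[6] = $xyloph
Sorted (with $ < everything):
  sorted[0] = $xyloph  (last char: 'h')
  sorted[1] = h$xylop  (last char: 'p')
  sorted[2] = loph$xy  (last char: 'y')
  sorted[3] = oph$xyl  (last char: 'l')
  sorted[4] = ph$xylo  (last char: 'o')
  sorted[5] = xyloph$  (last char: '$')
  sorted[6] = yloph$x  (last char: 'x')
Last column: hpylo$x
Original string S is at sorted index 5

Answer: hpylo$x
5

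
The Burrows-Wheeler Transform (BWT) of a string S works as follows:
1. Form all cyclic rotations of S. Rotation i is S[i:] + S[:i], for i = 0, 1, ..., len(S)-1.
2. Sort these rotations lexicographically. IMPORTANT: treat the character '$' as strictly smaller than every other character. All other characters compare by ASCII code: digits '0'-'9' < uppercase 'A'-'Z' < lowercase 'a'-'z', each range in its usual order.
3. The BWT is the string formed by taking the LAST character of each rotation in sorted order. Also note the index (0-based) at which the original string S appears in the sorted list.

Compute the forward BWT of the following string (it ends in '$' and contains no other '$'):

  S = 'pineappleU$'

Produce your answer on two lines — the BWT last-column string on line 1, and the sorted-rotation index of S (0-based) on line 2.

All 11 rotations (rotation i = S[i:]+S[:i]):
  rot[0] = pineappleU$
  rot[1] = ineappleU$p
  rot[2] = neappleU$pi
  rot[3] = eappleU$pin
  rot[4] = appleU$pine
  rot[5] = ppleU$pinea
  rot[6] = pleU$pineap
  rot[7] = leU$pineapp
  rot[8] = eU$pineappl
  rot[9] = U$pineapple
  rot[10] = $pineappleU
Sorted (with $ < everything):
  sorted[0] = $pineappleU  (last char: 'U')
  sorted[1] = U$pineapple  (last char: 'e')
  sorted[2] = appleU$pine  (last char: 'e')
  sorted[3] = eU$pineappl  (last char: 'l')
  sorted[4] = eappleU$pin  (last char: 'n')
  sorted[5] = ineappleU$p  (last char: 'p')
  sorted[6] = leU$pineapp  (last char: 'p')
  sorted[7] = neappleU$pi  (last char: 'i')
  sorted[8] = pineappleU$  (last char: '$')
  sorted[9] = pleU$pineap  (last char: 'p')
  sorted[10] = ppleU$pinea  (last char: 'a')
Last column: Ueelnppi$pa
Original string S is at sorted index 8

Answer: Ueelnppi$pa
8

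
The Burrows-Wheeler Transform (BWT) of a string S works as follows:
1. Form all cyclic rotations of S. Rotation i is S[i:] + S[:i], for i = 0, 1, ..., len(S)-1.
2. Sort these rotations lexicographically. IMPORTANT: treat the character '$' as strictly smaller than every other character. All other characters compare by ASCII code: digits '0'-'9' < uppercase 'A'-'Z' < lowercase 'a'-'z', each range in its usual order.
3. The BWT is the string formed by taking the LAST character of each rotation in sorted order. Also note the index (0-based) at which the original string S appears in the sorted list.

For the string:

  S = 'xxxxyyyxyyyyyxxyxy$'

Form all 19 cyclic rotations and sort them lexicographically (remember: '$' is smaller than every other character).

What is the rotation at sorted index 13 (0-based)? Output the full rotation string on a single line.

All 19 rotations (rotation i = S[i:]+S[:i]):
  rot[0] = xxxxyyyxyyyyyxxyxy$
  rot[1] = xxxyyyxyyyyyxxyxy$x
  rot[2] = xxyyyxyyyyyxxyxy$xx
  rot[3] = xyyyxyyyyyxxyxy$xxx
  rot[4] = yyyxyyyyyxxyxy$xxxx
  rot[5] = yyxyyyyyxxyxy$xxxxy
  rot[6] = yxyyyyyxxyxy$xxxxyy
  rot[7] = xyyyyyxxyxy$xxxxyyy
  rot[8] = yyyyyxxyxy$xxxxyyyx
  rot[9] = yyyyxxyxy$xxxxyyyxy
  rot[10] = yyyxxyxy$xxxxyyyxyy
  rot[11] = yyxxyxy$xxxxyyyxyyy
  rot[12] = yxxyxy$xxxxyyyxyyyy
  rot[13] = xxyxy$xxxxyyyxyyyyy
  rot[14] = xyxy$xxxxyyyxyyyyyx
  rot[15] = yxy$xxxxyyyxyyyyyxx
  rot[16] = xy$xxxxyyyxyyyyyxxy
  rot[17] = y$xxxxyyyxyyyyyxxyx
  rot[18] = $xxxxyyyxyyyyyxxyxy
Sorted (with $ < everything):
  sorted[0] = $xxxxyyyxyyyyyxxyxy
  sorted[1] = xxxxyyyxyyyyyxxyxy$
  sorted[2] = xxxyyyxyyyyyxxyxy$x
  sorted[3] = xxyxy$xxxxyyyxyyyyy
  sorted[4] = xxyyyxyyyyyxxyxy$xx
  sorted[5] = xy$xxxxyyyxyyyyyxxy
  sorted[6] = xyxy$xxxxyyyxyyyyyx
  sorted[7] = xyyyxyyyyyxxyxy$xxx
  sorted[8] = xyyyyyxxyxy$xxxxyyy
  sorted[9] = y$xxxxyyyxyyyyyxxyx
  sorted[10] = yxxyxy$xxxxyyyxyyyy
  sorted[11] = yxy$xxxxyyyxyyyyyxx
  sorted[12] = yxyyyyyxxyxy$xxxxyy
  sorted[13] = yyxxyxy$xxxxyyyxyyy
  sorted[14] = yyxyyyyyxxyxy$xxxxy
  sorted[15] = yyyxxyxy$xxxxyyyxyy
  sorted[16] = yyyxyyyyyxxyxy$xxxx
  sorted[17] = yyyyxxyxy$xxxxyyyxy
  sorted[18] = yyyyyxxyxy$xxxxyyyx
sorted[13] = yyxxyxy$xxxxyyyxyyy

Answer: yyxxyxy$xxxxyyyxyyy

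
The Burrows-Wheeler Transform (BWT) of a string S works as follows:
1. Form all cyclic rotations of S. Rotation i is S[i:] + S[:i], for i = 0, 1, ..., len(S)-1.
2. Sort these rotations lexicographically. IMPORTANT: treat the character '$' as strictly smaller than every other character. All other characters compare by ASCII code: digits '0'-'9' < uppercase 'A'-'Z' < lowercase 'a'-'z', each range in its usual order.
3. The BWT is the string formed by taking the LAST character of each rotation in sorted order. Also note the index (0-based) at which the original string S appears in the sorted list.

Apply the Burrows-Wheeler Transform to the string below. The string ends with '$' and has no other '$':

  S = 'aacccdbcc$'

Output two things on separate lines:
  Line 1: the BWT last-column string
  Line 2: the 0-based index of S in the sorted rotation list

All 10 rotations (rotation i = S[i:]+S[:i]):
  rot[0] = aacccdbcc$
  rot[1] = acccdbcc$a
  rot[2] = cccdbcc$aa
  rot[3] = ccdbcc$aac
  rot[4] = cdbcc$aacc
  rot[5] = dbcc$aaccc
  rot[6] = bcc$aacccd
  rot[7] = cc$aacccdb
  rot[8] = c$aacccdbc
  rot[9] = $aacccdbcc
Sorted (with $ < everything):
  sorted[0] = $aacccdbcc  (last char: 'c')
  sorted[1] = aacccdbcc$  (last char: '$')
  sorted[2] = acccdbcc$a  (last char: 'a')
  sorted[3] = bcc$aacccd  (last char: 'd')
  sorted[4] = c$aacccdbc  (last char: 'c')
  sorted[5] = cc$aacccdb  (last char: 'b')
  sorted[6] = cccdbcc$aa  (last char: 'a')
  sorted[7] = ccdbcc$aac  (last char: 'c')
  sorted[8] = cdbcc$aacc  (last char: 'c')
  sorted[9] = dbcc$aaccc  (last char: 'c')
Last column: c$adcbaccc
Original string S is at sorted index 1

Answer: c$adcbaccc
1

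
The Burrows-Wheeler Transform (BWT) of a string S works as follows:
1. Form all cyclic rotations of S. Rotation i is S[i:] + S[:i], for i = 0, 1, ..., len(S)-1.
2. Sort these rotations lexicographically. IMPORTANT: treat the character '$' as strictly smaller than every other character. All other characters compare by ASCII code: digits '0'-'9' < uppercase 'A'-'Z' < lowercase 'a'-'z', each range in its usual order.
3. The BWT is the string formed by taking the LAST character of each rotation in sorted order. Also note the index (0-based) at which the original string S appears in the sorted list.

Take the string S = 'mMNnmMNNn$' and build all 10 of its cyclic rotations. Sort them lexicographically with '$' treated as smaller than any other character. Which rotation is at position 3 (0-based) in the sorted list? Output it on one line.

All 10 rotations (rotation i = S[i:]+S[:i]):
  rot[0] = mMNnmMNNn$
  rot[1] = MNnmMNNn$m
  rot[2] = NnmMNNn$mM
  rot[3] = nmMNNn$mMN
  rot[4] = mMNNn$mMNn
  rot[5] = MNNn$mMNnm
  rot[6] = NNn$mMNnmM
  rot[7] = Nn$mMNnmMN
  rot[8] = n$mMNnmMNN
  rot[9] = $mMNnmMNNn
Sorted (with $ < everything):
  sorted[0] = $mMNnmMNNn
  sorted[1] = MNNn$mMNnm
  sorted[2] = MNnmMNNn$m
  sorted[3] = NNn$mMNnmM
  sorted[4] = Nn$mMNnmMN
  sorted[5] = NnmMNNn$mM
  sorted[6] = mMNNn$mMNn
  sorted[7] = mMNnmMNNn$
  sorted[8] = n$mMNnmMNN
  sorted[9] = nmMNNn$mMN
sorted[3] = NNn$mMNnmM

Answer: NNn$mMNnmM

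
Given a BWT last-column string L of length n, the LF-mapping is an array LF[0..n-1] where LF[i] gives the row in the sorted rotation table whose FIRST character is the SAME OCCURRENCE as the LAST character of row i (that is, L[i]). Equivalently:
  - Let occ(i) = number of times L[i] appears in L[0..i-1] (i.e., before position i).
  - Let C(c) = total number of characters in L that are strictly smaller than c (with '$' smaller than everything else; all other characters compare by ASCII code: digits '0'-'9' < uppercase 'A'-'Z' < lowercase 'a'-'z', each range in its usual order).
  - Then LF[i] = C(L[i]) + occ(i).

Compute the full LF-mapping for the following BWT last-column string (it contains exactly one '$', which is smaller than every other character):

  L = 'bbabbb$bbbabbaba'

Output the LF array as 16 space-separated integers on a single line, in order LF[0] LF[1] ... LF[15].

Char counts: '$':1, 'a':4, 'b':11
C (first-col start): C('$')=0, C('a')=1, C('b')=5
L[0]='b': occ=0, LF[0]=C('b')+0=5+0=5
L[1]='b': occ=1, LF[1]=C('b')+1=5+1=6
L[2]='a': occ=0, LF[2]=C('a')+0=1+0=1
L[3]='b': occ=2, LF[3]=C('b')+2=5+2=7
L[4]='b': occ=3, LF[4]=C('b')+3=5+3=8
L[5]='b': occ=4, LF[5]=C('b')+4=5+4=9
L[6]='$': occ=0, LF[6]=C('$')+0=0+0=0
L[7]='b': occ=5, LF[7]=C('b')+5=5+5=10
L[8]='b': occ=6, LF[8]=C('b')+6=5+6=11
L[9]='b': occ=7, LF[9]=C('b')+7=5+7=12
L[10]='a': occ=1, LF[10]=C('a')+1=1+1=2
L[11]='b': occ=8, LF[11]=C('b')+8=5+8=13
L[12]='b': occ=9, LF[12]=C('b')+9=5+9=14
L[13]='a': occ=2, LF[13]=C('a')+2=1+2=3
L[14]='b': occ=10, LF[14]=C('b')+10=5+10=15
L[15]='a': occ=3, LF[15]=C('a')+3=1+3=4

Answer: 5 6 1 7 8 9 0 10 11 12 2 13 14 3 15 4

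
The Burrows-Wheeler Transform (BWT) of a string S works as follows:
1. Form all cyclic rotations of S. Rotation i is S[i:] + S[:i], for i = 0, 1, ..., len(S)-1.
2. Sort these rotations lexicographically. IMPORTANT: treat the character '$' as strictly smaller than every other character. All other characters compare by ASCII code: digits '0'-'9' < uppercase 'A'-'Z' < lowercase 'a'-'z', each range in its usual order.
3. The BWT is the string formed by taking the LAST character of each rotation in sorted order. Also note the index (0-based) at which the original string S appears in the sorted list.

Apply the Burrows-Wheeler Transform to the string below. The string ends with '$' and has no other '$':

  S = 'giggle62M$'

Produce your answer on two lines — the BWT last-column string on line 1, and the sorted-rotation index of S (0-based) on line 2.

All 10 rotations (rotation i = S[i:]+S[:i]):
  rot[0] = giggle62M$
  rot[1] = iggle62M$g
  rot[2] = ggle62M$gi
  rot[3] = gle62M$gig
  rot[4] = le62M$gigg
  rot[5] = e62M$giggl
  rot[6] = 62M$giggle
  rot[7] = 2M$giggle6
  rot[8] = M$giggle62
  rot[9] = $giggle62M
Sorted (with $ < everything):
  sorted[0] = $giggle62M  (last char: 'M')
  sorted[1] = 2M$giggle6  (last char: '6')
  sorted[2] = 62M$giggle  (last char: 'e')
  sorted[3] = M$giggle62  (last char: '2')
  sorted[4] = e62M$giggl  (last char: 'l')
  sorted[5] = ggle62M$gi  (last char: 'i')
  sorted[6] = giggle62M$  (last char: '$')
  sorted[7] = gle62M$gig  (last char: 'g')
  sorted[8] = iggle62M$g  (last char: 'g')
  sorted[9] = le62M$gigg  (last char: 'g')
Last column: M6e2li$ggg
Original string S is at sorted index 6

Answer: M6e2li$ggg
6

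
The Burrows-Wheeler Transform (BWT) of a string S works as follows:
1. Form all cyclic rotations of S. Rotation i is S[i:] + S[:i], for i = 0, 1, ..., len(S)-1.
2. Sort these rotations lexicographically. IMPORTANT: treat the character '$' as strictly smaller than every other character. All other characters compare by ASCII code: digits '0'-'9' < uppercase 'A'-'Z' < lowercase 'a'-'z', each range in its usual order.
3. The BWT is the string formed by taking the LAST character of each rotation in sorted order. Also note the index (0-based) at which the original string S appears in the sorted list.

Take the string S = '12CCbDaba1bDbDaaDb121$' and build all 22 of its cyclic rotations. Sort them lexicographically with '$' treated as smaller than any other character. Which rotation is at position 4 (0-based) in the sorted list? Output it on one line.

All 22 rotations (rotation i = S[i:]+S[:i]):
  rot[0] = 12CCbDaba1bDbDaaDb121$
  rot[1] = 2CCbDaba1bDbDaaDb121$1
  rot[2] = CCbDaba1bDbDaaDb121$12
  rot[3] = CbDaba1bDbDaaDb121$12C
  rot[4] = bDaba1bDbDaaDb121$12CC
  rot[5] = Daba1bDbDaaDb121$12CCb
  rot[6] = aba1bDbDaaDb121$12CCbD
  rot[7] = ba1bDbDaaDb121$12CCbDa
  rot[8] = a1bDbDaaDb121$12CCbDab
  rot[9] = 1bDbDaaDb121$12CCbDaba
  rot[10] = bDbDaaDb121$12CCbDaba1
  rot[11] = DbDaaDb121$12CCbDaba1b
  rot[12] = bDaaDb121$12CCbDaba1bD
  rot[13] = DaaDb121$12CCbDaba1bDb
  rot[14] = aaDb121$12CCbDaba1bDbD
  rot[15] = aDb121$12CCbDaba1bDbDa
  rot[16] = Db121$12CCbDaba1bDbDaa
  rot[17] = b121$12CCbDaba1bDbDaaD
  rot[18] = 121$12CCbDaba1bDbDaaDb
  rot[19] = 21$12CCbDaba1bDbDaaDb1
  rot[20] = 1$12CCbDaba1bDbDaaDb12
  rot[21] = $12CCbDaba1bDbDaaDb121
Sorted (with $ < everything):
  sorted[0] = $12CCbDaba1bDbDaaDb121
  sorted[1] = 1$12CCbDaba1bDbDaaDb12
  sorted[2] = 121$12CCbDaba1bDbDaaDb
  sorted[3] = 12CCbDaba1bDbDaaDb121$
  sorted[4] = 1bDbDaaDb121$12CCbDaba
  sorted[5] = 21$12CCbDaba1bDbDaaDb1
  sorted[6] = 2CCbDaba1bDbDaaDb121$1
  sorted[7] = CCbDaba1bDbDaaDb121$12
  sorted[8] = CbDaba1bDbDaaDb121$12C
  sorted[9] = DaaDb121$12CCbDaba1bDb
  sorted[10] = Daba1bDbDaaDb121$12CCb
  sorted[11] = Db121$12CCbDaba1bDbDaa
  sorted[12] = DbDaaDb121$12CCbDaba1b
  sorted[13] = a1bDbDaaDb121$12CCbDab
  sorted[14] = aDb121$12CCbDaba1bDbDa
  sorted[15] = aaDb121$12CCbDaba1bDbD
  sorted[16] = aba1bDbDaaDb121$12CCbD
  sorted[17] = b121$12CCbDaba1bDbDaaD
  sorted[18] = bDaaDb121$12CCbDaba1bD
  sorted[19] = bDaba1bDbDaaDb121$12CC
  sorted[20] = bDbDaaDb121$12CCbDaba1
  sorted[21] = ba1bDbDaaDb121$12CCbDa
sorted[4] = 1bDbDaaDb121$12CCbDaba

Answer: 1bDbDaaDb121$12CCbDaba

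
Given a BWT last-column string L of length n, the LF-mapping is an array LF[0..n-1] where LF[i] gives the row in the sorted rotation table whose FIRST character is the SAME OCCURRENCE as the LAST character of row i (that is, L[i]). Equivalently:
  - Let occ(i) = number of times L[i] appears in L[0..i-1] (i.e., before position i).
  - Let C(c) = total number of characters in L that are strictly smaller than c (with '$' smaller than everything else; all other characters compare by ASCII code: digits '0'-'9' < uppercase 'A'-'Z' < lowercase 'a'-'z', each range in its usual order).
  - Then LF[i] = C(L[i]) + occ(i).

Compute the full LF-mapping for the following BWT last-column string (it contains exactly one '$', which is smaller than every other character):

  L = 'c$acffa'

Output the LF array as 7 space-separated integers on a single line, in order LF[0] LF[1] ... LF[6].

Answer: 3 0 1 4 5 6 2

Derivation:
Char counts: '$':1, 'a':2, 'c':2, 'f':2
C (first-col start): C('$')=0, C('a')=1, C('c')=3, C('f')=5
L[0]='c': occ=0, LF[0]=C('c')+0=3+0=3
L[1]='$': occ=0, LF[1]=C('$')+0=0+0=0
L[2]='a': occ=0, LF[2]=C('a')+0=1+0=1
L[3]='c': occ=1, LF[3]=C('c')+1=3+1=4
L[4]='f': occ=0, LF[4]=C('f')+0=5+0=5
L[5]='f': occ=1, LF[5]=C('f')+1=5+1=6
L[6]='a': occ=1, LF[6]=C('a')+1=1+1=2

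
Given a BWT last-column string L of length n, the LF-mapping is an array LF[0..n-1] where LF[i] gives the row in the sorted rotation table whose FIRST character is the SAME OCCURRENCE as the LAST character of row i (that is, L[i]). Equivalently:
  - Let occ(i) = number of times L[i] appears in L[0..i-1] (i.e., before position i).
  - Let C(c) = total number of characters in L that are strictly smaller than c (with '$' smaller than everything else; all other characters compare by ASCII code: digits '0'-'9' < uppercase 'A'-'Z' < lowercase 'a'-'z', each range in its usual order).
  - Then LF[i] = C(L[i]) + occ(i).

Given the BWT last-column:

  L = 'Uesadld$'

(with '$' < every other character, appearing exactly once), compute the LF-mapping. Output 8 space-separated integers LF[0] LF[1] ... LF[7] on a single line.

Char counts: '$':1, 'U':1, 'a':1, 'd':2, 'e':1, 'l':1, 's':1
C (first-col start): C('$')=0, C('U')=1, C('a')=2, C('d')=3, C('e')=5, C('l')=6, C('s')=7
L[0]='U': occ=0, LF[0]=C('U')+0=1+0=1
L[1]='e': occ=0, LF[1]=C('e')+0=5+0=5
L[2]='s': occ=0, LF[2]=C('s')+0=7+0=7
L[3]='a': occ=0, LF[3]=C('a')+0=2+0=2
L[4]='d': occ=0, LF[4]=C('d')+0=3+0=3
L[5]='l': occ=0, LF[5]=C('l')+0=6+0=6
L[6]='d': occ=1, LF[6]=C('d')+1=3+1=4
L[7]='$': occ=0, LF[7]=C('$')+0=0+0=0

Answer: 1 5 7 2 3 6 4 0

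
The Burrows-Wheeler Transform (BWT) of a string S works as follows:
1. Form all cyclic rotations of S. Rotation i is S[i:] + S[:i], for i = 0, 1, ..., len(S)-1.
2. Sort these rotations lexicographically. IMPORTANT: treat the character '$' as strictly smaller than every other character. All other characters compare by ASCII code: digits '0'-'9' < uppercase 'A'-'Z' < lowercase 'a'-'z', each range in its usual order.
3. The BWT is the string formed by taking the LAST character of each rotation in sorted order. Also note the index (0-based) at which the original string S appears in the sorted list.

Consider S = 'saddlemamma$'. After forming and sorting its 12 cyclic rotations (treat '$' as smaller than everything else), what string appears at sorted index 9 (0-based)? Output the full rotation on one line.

All 12 rotations (rotation i = S[i:]+S[:i]):
  rot[0] = saddlemamma$
  rot[1] = addlemamma$s
  rot[2] = ddlemamma$sa
  rot[3] = dlemamma$sad
  rot[4] = lemamma$sadd
  rot[5] = emamma$saddl
  rot[6] = mamma$saddle
  rot[7] = amma$saddlem
  rot[8] = mma$saddlema
  rot[9] = ma$saddlemam
  rot[10] = a$saddlemamm
  rot[11] = $saddlemamma
Sorted (with $ < everything):
  sorted[0] = $saddlemamma
  sorted[1] = a$saddlemamm
  sorted[2] = addlemamma$s
  sorted[3] = amma$saddlem
  sorted[4] = ddlemamma$sa
  sorted[5] = dlemamma$sad
  sorted[6] = emamma$saddl
  sorted[7] = lemamma$sadd
  sorted[8] = ma$saddlemam
  sorted[9] = mamma$saddle
  sorted[10] = mma$saddlema
  sorted[11] = saddlemamma$
sorted[9] = mamma$saddle

Answer: mamma$saddle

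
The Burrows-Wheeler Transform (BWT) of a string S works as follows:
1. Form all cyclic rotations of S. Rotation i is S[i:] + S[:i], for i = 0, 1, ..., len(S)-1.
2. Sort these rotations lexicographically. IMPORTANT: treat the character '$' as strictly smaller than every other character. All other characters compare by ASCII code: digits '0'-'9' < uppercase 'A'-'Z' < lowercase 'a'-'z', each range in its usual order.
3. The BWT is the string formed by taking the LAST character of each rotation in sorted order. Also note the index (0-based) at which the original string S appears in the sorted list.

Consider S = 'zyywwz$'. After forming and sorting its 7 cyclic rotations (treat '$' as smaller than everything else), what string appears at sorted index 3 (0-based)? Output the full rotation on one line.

All 7 rotations (rotation i = S[i:]+S[:i]):
  rot[0] = zyywwz$
  rot[1] = yywwz$z
  rot[2] = ywwz$zy
  rot[3] = wwz$zyy
  rot[4] = wz$zyyw
  rot[5] = z$zyyww
  rot[6] = $zyywwz
Sorted (with $ < everything):
  sorted[0] = $zyywwz
  sorted[1] = wwz$zyy
  sorted[2] = wz$zyyw
  sorted[3] = ywwz$zy
  sorted[4] = yywwz$z
  sorted[5] = z$zyyww
  sorted[6] = zyywwz$
sorted[3] = ywwz$zy

Answer: ywwz$zy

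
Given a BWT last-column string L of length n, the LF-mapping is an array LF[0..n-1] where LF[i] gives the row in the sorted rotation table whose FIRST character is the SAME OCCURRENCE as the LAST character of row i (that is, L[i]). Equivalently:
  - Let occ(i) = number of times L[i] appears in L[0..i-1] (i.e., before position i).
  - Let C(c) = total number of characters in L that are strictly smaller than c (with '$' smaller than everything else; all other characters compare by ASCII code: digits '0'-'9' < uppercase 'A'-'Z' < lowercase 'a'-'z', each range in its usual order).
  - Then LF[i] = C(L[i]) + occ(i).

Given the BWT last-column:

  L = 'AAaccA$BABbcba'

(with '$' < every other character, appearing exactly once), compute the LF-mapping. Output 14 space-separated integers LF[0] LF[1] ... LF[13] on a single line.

Char counts: '$':1, 'A':4, 'B':2, 'a':2, 'b':2, 'c':3
C (first-col start): C('$')=0, C('A')=1, C('B')=5, C('a')=7, C('b')=9, C('c')=11
L[0]='A': occ=0, LF[0]=C('A')+0=1+0=1
L[1]='A': occ=1, LF[1]=C('A')+1=1+1=2
L[2]='a': occ=0, LF[2]=C('a')+0=7+0=7
L[3]='c': occ=0, LF[3]=C('c')+0=11+0=11
L[4]='c': occ=1, LF[4]=C('c')+1=11+1=12
L[5]='A': occ=2, LF[5]=C('A')+2=1+2=3
L[6]='$': occ=0, LF[6]=C('$')+0=0+0=0
L[7]='B': occ=0, LF[7]=C('B')+0=5+0=5
L[8]='A': occ=3, LF[8]=C('A')+3=1+3=4
L[9]='B': occ=1, LF[9]=C('B')+1=5+1=6
L[10]='b': occ=0, LF[10]=C('b')+0=9+0=9
L[11]='c': occ=2, LF[11]=C('c')+2=11+2=13
L[12]='b': occ=1, LF[12]=C('b')+1=9+1=10
L[13]='a': occ=1, LF[13]=C('a')+1=7+1=8

Answer: 1 2 7 11 12 3 0 5 4 6 9 13 10 8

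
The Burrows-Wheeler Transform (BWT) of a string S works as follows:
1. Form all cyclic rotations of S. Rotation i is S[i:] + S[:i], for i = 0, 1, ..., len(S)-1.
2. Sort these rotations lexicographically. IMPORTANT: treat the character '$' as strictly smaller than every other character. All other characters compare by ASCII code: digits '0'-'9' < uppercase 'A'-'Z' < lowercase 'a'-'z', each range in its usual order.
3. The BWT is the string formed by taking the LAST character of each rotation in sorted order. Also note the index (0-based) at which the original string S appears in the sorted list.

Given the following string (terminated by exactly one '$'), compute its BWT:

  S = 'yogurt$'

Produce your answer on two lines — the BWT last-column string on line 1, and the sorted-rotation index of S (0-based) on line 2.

All 7 rotations (rotation i = S[i:]+S[:i]):
  rot[0] = yogurt$
  rot[1] = ogurt$y
  rot[2] = gurt$yo
  rot[3] = urt$yog
  rot[4] = rt$yogu
  rot[5] = t$yogur
  rot[6] = $yogurt
Sorted (with $ < everything):
  sorted[0] = $yogurt  (last char: 't')
  sorted[1] = gurt$yo  (last char: 'o')
  sorted[2] = ogurt$y  (last char: 'y')
  sorted[3] = rt$yogu  (last char: 'u')
  sorted[4] = t$yogur  (last char: 'r')
  sorted[5] = urt$yog  (last char: 'g')
  sorted[6] = yogurt$  (last char: '$')
Last column: toyurg$
Original string S is at sorted index 6

Answer: toyurg$
6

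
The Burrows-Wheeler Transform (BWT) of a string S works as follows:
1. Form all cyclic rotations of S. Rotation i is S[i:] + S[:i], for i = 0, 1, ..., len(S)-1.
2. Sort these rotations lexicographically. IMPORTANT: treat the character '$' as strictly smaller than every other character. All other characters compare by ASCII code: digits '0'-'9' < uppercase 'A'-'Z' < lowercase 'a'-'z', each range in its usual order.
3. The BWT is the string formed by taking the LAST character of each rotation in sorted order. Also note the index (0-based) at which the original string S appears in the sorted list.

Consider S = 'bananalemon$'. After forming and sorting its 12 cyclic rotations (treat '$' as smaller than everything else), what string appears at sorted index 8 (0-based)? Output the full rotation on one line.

Answer: n$bananalemo

Derivation:
All 12 rotations (rotation i = S[i:]+S[:i]):
  rot[0] = bananalemon$
  rot[1] = ananalemon$b
  rot[2] = nanalemon$ba
  rot[3] = analemon$ban
  rot[4] = nalemon$bana
  rot[5] = alemon$banan
  rot[6] = lemon$banana
  rot[7] = emon$bananal
  rot[8] = mon$bananale
  rot[9] = on$bananalem
  rot[10] = n$bananalemo
  rot[11] = $bananalemon
Sorted (with $ < everything):
  sorted[0] = $bananalemon
  sorted[1] = alemon$banan
  sorted[2] = analemon$ban
  sorted[3] = ananalemon$b
  sorted[4] = bananalemon$
  sorted[5] = emon$bananal
  sorted[6] = lemon$banana
  sorted[7] = mon$bananale
  sorted[8] = n$bananalemo
  sorted[9] = nalemon$bana
  sorted[10] = nanalemon$ba
  sorted[11] = on$bananalem
sorted[8] = n$bananalemo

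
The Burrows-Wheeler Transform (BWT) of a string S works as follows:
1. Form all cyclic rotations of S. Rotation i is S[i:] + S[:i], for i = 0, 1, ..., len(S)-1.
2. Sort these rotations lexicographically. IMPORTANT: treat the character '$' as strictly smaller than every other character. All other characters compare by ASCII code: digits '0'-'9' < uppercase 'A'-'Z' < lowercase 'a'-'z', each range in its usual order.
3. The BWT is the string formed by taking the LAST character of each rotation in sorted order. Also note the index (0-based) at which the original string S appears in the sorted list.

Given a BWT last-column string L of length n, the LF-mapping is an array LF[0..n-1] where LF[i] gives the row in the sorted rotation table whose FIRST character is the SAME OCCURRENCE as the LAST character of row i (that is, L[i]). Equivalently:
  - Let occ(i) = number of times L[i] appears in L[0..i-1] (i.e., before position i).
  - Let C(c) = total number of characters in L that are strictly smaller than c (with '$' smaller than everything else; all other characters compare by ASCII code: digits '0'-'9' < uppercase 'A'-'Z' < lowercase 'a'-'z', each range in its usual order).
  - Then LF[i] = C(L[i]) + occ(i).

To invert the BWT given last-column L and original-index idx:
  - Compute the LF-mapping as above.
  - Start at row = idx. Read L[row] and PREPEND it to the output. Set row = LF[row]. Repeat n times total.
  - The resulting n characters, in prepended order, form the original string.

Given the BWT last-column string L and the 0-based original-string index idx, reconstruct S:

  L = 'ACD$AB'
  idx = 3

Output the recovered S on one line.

Answer: BDACA$

Derivation:
LF mapping: 1 4 5 0 2 3
Walk LF starting at row 3, prepending L[row]:
  step 1: row=3, L[3]='$', prepend. Next row=LF[3]=0
  step 2: row=0, L[0]='A', prepend. Next row=LF[0]=1
  step 3: row=1, L[1]='C', prepend. Next row=LF[1]=4
  step 4: row=4, L[4]='A', prepend. Next row=LF[4]=2
  step 5: row=2, L[2]='D', prepend. Next row=LF[2]=5
  step 6: row=5, L[5]='B', prepend. Next row=LF[5]=3
Reversed output: BDACA$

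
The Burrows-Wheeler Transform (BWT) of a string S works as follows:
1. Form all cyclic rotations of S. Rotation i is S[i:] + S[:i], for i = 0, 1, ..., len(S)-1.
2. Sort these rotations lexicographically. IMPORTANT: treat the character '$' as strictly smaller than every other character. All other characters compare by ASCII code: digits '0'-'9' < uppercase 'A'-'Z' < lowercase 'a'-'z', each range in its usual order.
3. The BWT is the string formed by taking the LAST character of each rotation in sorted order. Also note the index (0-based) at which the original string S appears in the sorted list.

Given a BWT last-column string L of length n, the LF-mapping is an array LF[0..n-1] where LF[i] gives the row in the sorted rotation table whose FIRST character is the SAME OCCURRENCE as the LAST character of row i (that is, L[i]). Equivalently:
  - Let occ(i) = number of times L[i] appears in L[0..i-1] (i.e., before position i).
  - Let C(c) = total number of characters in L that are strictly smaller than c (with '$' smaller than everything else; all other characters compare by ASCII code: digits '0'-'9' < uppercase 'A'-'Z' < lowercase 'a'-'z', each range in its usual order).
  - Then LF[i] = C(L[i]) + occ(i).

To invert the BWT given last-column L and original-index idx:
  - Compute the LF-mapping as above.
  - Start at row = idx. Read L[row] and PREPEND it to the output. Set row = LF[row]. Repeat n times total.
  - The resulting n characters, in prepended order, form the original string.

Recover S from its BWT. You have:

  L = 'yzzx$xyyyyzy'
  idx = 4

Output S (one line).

LF mapping: 3 9 10 1 0 2 4 5 6 7 11 8
Walk LF starting at row 4, prepending L[row]:
  step 1: row=4, L[4]='$', prepend. Next row=LF[4]=0
  step 2: row=0, L[0]='y', prepend. Next row=LF[0]=3
  step 3: row=3, L[3]='x', prepend. Next row=LF[3]=1
  step 4: row=1, L[1]='z', prepend. Next row=LF[1]=9
  step 5: row=9, L[9]='y', prepend. Next row=LF[9]=7
  step 6: row=7, L[7]='y', prepend. Next row=LF[7]=5
  step 7: row=5, L[5]='x', prepend. Next row=LF[5]=2
  step 8: row=2, L[2]='z', prepend. Next row=LF[2]=10
  step 9: row=10, L[10]='z', prepend. Next row=LF[10]=11
  step 10: row=11, L[11]='y', prepend. Next row=LF[11]=8
  step 11: row=8, L[8]='y', prepend. Next row=LF[8]=6
  step 12: row=6, L[6]='y', prepend. Next row=LF[6]=4
Reversed output: yyyzzxyyzxy$

Answer: yyyzzxyyzxy$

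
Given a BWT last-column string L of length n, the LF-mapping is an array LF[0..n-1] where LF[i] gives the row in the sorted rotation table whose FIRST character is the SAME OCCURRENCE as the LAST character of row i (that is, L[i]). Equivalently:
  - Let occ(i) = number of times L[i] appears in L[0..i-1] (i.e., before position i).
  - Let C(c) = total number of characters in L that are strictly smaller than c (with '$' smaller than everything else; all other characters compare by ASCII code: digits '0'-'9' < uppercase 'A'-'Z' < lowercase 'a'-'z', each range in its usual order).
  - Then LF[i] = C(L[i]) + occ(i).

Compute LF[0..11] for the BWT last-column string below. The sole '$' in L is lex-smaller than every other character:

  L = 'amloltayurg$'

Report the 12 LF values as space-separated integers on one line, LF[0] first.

Char counts: '$':1, 'a':2, 'g':1, 'l':2, 'm':1, 'o':1, 'r':1, 't':1, 'u':1, 'y':1
C (first-col start): C('$')=0, C('a')=1, C('g')=3, C('l')=4, C('m')=6, C('o')=7, C('r')=8, C('t')=9, C('u')=10, C('y')=11
L[0]='a': occ=0, LF[0]=C('a')+0=1+0=1
L[1]='m': occ=0, LF[1]=C('m')+0=6+0=6
L[2]='l': occ=0, LF[2]=C('l')+0=4+0=4
L[3]='o': occ=0, LF[3]=C('o')+0=7+0=7
L[4]='l': occ=1, LF[4]=C('l')+1=4+1=5
L[5]='t': occ=0, LF[5]=C('t')+0=9+0=9
L[6]='a': occ=1, LF[6]=C('a')+1=1+1=2
L[7]='y': occ=0, LF[7]=C('y')+0=11+0=11
L[8]='u': occ=0, LF[8]=C('u')+0=10+0=10
L[9]='r': occ=0, LF[9]=C('r')+0=8+0=8
L[10]='g': occ=0, LF[10]=C('g')+0=3+0=3
L[11]='$': occ=0, LF[11]=C('$')+0=0+0=0

Answer: 1 6 4 7 5 9 2 11 10 8 3 0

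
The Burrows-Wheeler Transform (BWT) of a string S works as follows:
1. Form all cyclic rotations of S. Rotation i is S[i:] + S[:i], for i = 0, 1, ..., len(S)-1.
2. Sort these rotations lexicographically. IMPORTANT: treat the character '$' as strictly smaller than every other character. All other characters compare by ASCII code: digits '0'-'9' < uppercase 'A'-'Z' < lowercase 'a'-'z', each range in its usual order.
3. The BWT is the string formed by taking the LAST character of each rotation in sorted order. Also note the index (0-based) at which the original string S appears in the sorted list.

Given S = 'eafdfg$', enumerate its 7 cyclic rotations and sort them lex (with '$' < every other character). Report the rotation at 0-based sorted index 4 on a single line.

Answer: fdfg$ea

Derivation:
All 7 rotations (rotation i = S[i:]+S[:i]):
  rot[0] = eafdfg$
  rot[1] = afdfg$e
  rot[2] = fdfg$ea
  rot[3] = dfg$eaf
  rot[4] = fg$eafd
  rot[5] = g$eafdf
  rot[6] = $eafdfg
Sorted (with $ < everything):
  sorted[0] = $eafdfg
  sorted[1] = afdfg$e
  sorted[2] = dfg$eaf
  sorted[3] = eafdfg$
  sorted[4] = fdfg$ea
  sorted[5] = fg$eafd
  sorted[6] = g$eafdf
sorted[4] = fdfg$ea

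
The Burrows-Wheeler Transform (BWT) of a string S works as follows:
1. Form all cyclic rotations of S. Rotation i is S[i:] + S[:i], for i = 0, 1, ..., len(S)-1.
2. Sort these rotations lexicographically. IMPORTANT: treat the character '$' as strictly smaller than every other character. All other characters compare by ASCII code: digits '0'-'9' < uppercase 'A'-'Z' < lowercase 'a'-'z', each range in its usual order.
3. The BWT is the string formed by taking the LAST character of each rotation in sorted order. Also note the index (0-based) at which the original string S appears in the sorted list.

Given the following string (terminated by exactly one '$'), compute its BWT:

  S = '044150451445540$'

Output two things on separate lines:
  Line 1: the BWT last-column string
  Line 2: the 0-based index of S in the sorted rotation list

All 16 rotations (rotation i = S[i:]+S[:i]):
  rot[0] = 044150451445540$
  rot[1] = 44150451445540$0
  rot[2] = 4150451445540$04
  rot[3] = 150451445540$044
  rot[4] = 50451445540$0441
  rot[5] = 0451445540$04415
  rot[6] = 451445540$044150
  rot[7] = 51445540$0441504
  rot[8] = 1445540$04415045
  rot[9] = 445540$044150451
  rot[10] = 45540$0441504514
  rot[11] = 5540$04415045144
  rot[12] = 540$044150451445
  rot[13] = 40$0441504514455
  rot[14] = 0$04415045144554
  rot[15] = $044150451445540
Sorted (with $ < everything):
  sorted[0] = $044150451445540  (last char: '0')
  sorted[1] = 0$04415045144554  (last char: '4')
  sorted[2] = 044150451445540$  (last char: '$')
  sorted[3] = 0451445540$04415  (last char: '5')
  sorted[4] = 1445540$04415045  (last char: '5')
  sorted[5] = 150451445540$044  (last char: '4')
  sorted[6] = 40$0441504514455  (last char: '5')
  sorted[7] = 4150451445540$04  (last char: '4')
  sorted[8] = 44150451445540$0  (last char: '0')
  sorted[9] = 445540$044150451  (last char: '1')
  sorted[10] = 451445540$044150  (last char: '0')
  sorted[11] = 45540$0441504514  (last char: '4')
  sorted[12] = 50451445540$0441  (last char: '1')
  sorted[13] = 51445540$0441504  (last char: '4')
  sorted[14] = 540$044150451445  (last char: '5')
  sorted[15] = 5540$04415045144  (last char: '4')
Last column: 04$5545401041454
Original string S is at sorted index 2

Answer: 04$5545401041454
2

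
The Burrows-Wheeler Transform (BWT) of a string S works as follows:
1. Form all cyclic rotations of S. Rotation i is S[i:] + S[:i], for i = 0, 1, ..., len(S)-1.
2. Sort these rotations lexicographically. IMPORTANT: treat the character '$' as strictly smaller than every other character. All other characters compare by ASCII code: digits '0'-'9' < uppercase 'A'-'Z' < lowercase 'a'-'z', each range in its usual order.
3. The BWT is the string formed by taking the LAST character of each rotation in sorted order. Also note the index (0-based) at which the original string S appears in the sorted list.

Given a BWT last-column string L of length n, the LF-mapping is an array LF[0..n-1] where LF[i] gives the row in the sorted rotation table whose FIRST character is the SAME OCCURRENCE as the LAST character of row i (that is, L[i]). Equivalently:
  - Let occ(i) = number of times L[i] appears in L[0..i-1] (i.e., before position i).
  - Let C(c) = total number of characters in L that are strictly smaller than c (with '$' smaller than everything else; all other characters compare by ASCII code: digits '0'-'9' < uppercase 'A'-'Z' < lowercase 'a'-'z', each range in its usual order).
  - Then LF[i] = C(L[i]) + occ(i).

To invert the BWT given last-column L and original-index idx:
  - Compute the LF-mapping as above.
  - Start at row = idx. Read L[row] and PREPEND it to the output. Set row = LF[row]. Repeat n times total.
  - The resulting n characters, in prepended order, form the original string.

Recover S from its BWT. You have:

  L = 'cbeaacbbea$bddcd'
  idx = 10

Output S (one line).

Answer: ceabaacbbbdddec$

Derivation:
LF mapping: 8 4 14 1 2 9 5 6 15 3 0 7 11 12 10 13
Walk LF starting at row 10, prepending L[row]:
  step 1: row=10, L[10]='$', prepend. Next row=LF[10]=0
  step 2: row=0, L[0]='c', prepend. Next row=LF[0]=8
  step 3: row=8, L[8]='e', prepend. Next row=LF[8]=15
  step 4: row=15, L[15]='d', prepend. Next row=LF[15]=13
  step 5: row=13, L[13]='d', prepend. Next row=LF[13]=12
  step 6: row=12, L[12]='d', prepend. Next row=LF[12]=11
  step 7: row=11, L[11]='b', prepend. Next row=LF[11]=7
  step 8: row=7, L[7]='b', prepend. Next row=LF[7]=6
  step 9: row=6, L[6]='b', prepend. Next row=LF[6]=5
  step 10: row=5, L[5]='c', prepend. Next row=LF[5]=9
  step 11: row=9, L[9]='a', prepend. Next row=LF[9]=3
  step 12: row=3, L[3]='a', prepend. Next row=LF[3]=1
  step 13: row=1, L[1]='b', prepend. Next row=LF[1]=4
  step 14: row=4, L[4]='a', prepend. Next row=LF[4]=2
  step 15: row=2, L[2]='e', prepend. Next row=LF[2]=14
  step 16: row=14, L[14]='c', prepend. Next row=LF[14]=10
Reversed output: ceabaacbbbdddec$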